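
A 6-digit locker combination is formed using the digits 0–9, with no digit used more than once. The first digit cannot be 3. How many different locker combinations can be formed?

The first digit has 10−1 = 9 choices (anything except 3).
The remaining 5 digits are filled from the other 9 symbols without repetition: 9 × 8 × 7 × 6 × 5 = 15120.
Total: 9 × 15120 = 136080.

136080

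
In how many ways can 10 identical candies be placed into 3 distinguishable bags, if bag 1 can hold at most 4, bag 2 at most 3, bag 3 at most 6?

Ignoring the caps, the number of non-negative solutions to x_1+…+x_3 = 10 is C(12,2) = 66.
Subtract solutions that violate a single cap (substitute x_i' = x_i − (cap_i+1)): x_1 ≥ 5 gives C(7,2) = 21; x_2 ≥ 4 gives C(8,2) = 28; x_3 ≥ 7 gives C(5,2) = 10. Together 59.
Add back pairs where two caps are both exceeded: 3 + 0 + 0 = 3.
By inclusion–exclusion the count is 66 − 59 + 3 = 10.

10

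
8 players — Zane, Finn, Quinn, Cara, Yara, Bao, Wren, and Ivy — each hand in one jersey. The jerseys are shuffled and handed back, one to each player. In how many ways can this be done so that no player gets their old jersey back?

14833

This is the derangement count D_8: permutations of 8 items with no fixed point.
By inclusion–exclusion this is Σ_{j=0}^{8} (−1)^j C(8,j)·(8−j)!.
Computing: 40320 − 40320 + 20160 − 6720 + 1680 − 336 + 56 − 8 + 1 = 14833.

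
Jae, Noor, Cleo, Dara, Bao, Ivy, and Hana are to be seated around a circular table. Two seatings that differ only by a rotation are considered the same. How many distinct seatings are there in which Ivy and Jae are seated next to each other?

240

Treat {Ivy, Jae} as one unit (2 internal orders) and seat the resulting 6 units around the table: (5)! circular arrangements.
So 2 × (5)! = 2 × 120 = 240.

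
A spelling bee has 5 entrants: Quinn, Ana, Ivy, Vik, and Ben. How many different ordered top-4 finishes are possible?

This is an ordered selection of 4 from 5: P(5,4).
That gives 5 × 4 × 3 × 2 = 120.

120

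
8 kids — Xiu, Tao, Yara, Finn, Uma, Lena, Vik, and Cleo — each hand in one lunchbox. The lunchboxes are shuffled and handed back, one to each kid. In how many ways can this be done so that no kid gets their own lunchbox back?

Count assignments avoiding every fixed point. For any j of the 8 kids fixed to their own lunchbox, the other 8−j can be arranged in (8−j)! ways.
By inclusion–exclusion this is Σ_{j=0}^{8} (−1)^j C(8,j)·(8−j)!.
Computing: 40320 − 40320 + 20160 − 6720 + 1680 − 336 + 56 − 8 + 1 = 14833.

14833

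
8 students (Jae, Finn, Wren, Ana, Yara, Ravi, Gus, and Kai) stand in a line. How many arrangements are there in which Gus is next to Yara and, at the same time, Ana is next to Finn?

2880

Treat {Gus,Yara} as one block (2 orders) and {Ana,Finn} as another (2 orders).
That leaves 6 units to arrange: 2 × 2 × 6! = 4 × 720 = 2880.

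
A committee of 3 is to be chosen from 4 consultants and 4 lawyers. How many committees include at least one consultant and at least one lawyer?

48

Total 3-person selections from all 8: C(8,3) = 56.
Selections missing a whole group: no consultants → C(4,3) = 4; no lawyers → C(4,3) = 4.
Both groups omitted at once is impossible, so 56 − 8 = 48.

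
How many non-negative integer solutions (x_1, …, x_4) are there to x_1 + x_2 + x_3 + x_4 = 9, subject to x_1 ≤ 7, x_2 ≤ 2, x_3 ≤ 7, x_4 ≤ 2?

64

By stars and bars, unrestricted non-negative solutions to x_1+…+x_4 = 9 number C(9+3,3) = 220.
Subtract solutions that violate a single cap (substitute x_i' = x_i − (cap_i+1)): x_1 ≥ 8 gives C(4,3) = 4; x_2 ≥ 3 gives C(9,3) = 84; x_3 ≥ 8 gives C(4,3) = 4; x_4 ≥ 3 gives C(9,3) = 84. Together 176.
Add back pairs where two caps are both exceeded: 0 + 0 + 0 + 0 + 20 + 0 = 20.
By inclusion–exclusion the count is 220 − 176 + 20 = 64.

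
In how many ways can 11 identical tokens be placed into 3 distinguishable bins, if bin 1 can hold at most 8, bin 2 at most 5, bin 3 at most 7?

41

By stars and bars, unrestricted non-negative solutions to x_1+…+x_3 = 11 number C(11+2,2) = 78.
Subtract solutions that violate a single cap (substitute x_i' = x_i − (cap_i+1)): x_1 ≥ 9 gives C(4,2) = 6; x_2 ≥ 6 gives C(7,2) = 21; x_3 ≥ 8 gives C(5,2) = 10. Together 37.
No two caps can be exceeded simultaneously, so the pair terms are all 0.
By inclusion–exclusion the count is 78 − 37 + 0 = 41.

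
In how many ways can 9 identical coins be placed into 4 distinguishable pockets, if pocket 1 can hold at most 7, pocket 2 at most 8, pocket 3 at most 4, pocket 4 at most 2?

100

Without the upper bounds there are C(12,3) = 220 ways to split 9 among 4 pockets.
Subtract solutions that violate a single cap (substitute x_i' = x_i − (cap_i+1)): x_1 ≥ 8 gives C(4,3) = 4; x_2 ≥ 9 gives C(3,3) = 1; x_3 ≥ 5 gives C(7,3) = 35; x_4 ≥ 3 gives C(9,3) = 84. Together 124.
Add back pairs where two caps are both exceeded: 0 + 0 + 0 + 0 + 0 + 4 = 4.
By inclusion–exclusion the count is 220 − 124 + 4 = 100.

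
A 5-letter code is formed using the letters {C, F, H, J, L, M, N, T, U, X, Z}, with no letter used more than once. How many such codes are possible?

55440

With no repetition, fill the 5 letters in order: 11 choices, then 10, down to 7.
That product is 11 × 10 × 9 × 8 × 7 = 55440.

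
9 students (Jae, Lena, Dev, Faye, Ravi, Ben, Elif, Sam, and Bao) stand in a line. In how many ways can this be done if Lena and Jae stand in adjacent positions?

80640

Treat {Lena, Jae} as a single unit. There are 8 units to order, and the pair itself can be ordered 2 ways.
So the count is 2·(8)! = 80640.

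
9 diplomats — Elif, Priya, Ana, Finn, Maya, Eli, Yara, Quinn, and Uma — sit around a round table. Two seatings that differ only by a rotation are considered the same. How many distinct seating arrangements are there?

40320

Fix one person's seat to break rotational symmetry; the remaining 8 people can be arranged in (8)! = 40320 ways.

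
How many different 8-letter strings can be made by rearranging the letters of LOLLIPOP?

Letter multiplicities in LOLLIPOP: I×1, L×3, O×2, P×2.
The number of distinct arrangements is 8!/(3!·2!·2!) = 40320/24 = 1680.

1680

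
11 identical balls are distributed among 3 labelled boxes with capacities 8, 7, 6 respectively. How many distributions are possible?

47

By stars and bars, unrestricted non-negative solutions to x_1+…+x_3 = 11 number C(11+2,2) = 78.
Subtract solutions that violate a single cap (substitute x_i' = x_i − (cap_i+1)): x_1 ≥ 9 gives C(4,2) = 6; x_2 ≥ 8 gives C(5,2) = 10; x_3 ≥ 7 gives C(6,2) = 15. Together 31.
No two caps can be exceeded simultaneously, so the pair terms are all 0.
By inclusion–exclusion the count is 78 − 31 + 0 = 47.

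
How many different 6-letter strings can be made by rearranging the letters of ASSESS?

30

ASSESS has 6 letters with S appearing 4 times.
The number of distinct arrangements is 6!/(4!) = 720/24 = 30.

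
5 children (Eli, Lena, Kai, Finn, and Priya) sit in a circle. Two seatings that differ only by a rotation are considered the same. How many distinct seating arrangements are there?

Fix one person's seat to break rotational symmetry; the remaining 4 people can be arranged in (4)! = 24 ways.

24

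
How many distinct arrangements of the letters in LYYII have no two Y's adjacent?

18

There are 5!/(2!·2!) = 30 arrangements of LYYII in total.
If the two Y's are adjacent, glue them into one block, leaving 4 items to arrange: (4)!/(2!) = 12 ways.
Subtracting, 30 − 12 = 18 arrangements keep the Y's apart.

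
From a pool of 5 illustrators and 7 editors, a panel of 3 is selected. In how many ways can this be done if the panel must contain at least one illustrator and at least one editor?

With no constraint there are C(12,3) = 220 possible selections.
Selections missing a whole group: no illustrators → C(7,3) = 35; no editors → C(5,3) = 10.
Both groups omitted at once is impossible, so 220 − 45 = 175.

175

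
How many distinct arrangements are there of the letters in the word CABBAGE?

1260

Letter multiplicities in CABBAGE: A×2, B×2, C×1, E×1, G×1.
The number of distinct arrangements is 7!/(2!·2!) = 5040/4 = 1260.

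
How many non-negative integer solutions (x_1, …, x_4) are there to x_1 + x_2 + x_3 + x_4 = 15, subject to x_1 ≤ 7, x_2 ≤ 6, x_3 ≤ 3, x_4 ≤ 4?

51

Without the upper bounds there are C(18,3) = 816 ways to split 15 among 4 variables.
Subtract solutions that violate a single cap (substitute x_i' = x_i − (cap_i+1)): x_1 ≥ 8 gives C(10,3) = 120; x_2 ≥ 7 gives C(11,3) = 165; x_3 ≥ 4 gives C(14,3) = 364; x_4 ≥ 5 gives C(13,3) = 286. Together 935.
Add back pairs where two caps are both exceeded: 1 + 20 + 10 + 35 + 20 + 84 = 170.
By inclusion–exclusion the count is 816 − 935 + 170 = 51.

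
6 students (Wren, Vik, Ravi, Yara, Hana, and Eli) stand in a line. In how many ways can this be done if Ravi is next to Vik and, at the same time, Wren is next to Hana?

96

Treat {Ravi,Vik} as one block (2 orders) and {Wren,Hana} as another (2 orders).
That leaves 4 units to arrange: 2 × 2 × 4! = 4 × 24 = 96.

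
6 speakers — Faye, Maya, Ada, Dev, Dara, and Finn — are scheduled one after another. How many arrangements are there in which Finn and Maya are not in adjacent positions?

480

There are 6! = 720 arrangements in all. If Finn and Maya are adjacent, merging them into one block gives 2·(5)! = 240 arrangements.
So 720 − 240 = 480 arrangements keep them apart.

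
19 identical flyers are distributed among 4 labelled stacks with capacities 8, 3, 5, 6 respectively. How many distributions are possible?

Without the upper bounds there are C(22,3) = 1540 ways to split 19 among 4 stacks.
Subtract solutions that violate a single cap (substitute x_i' = x_i − (cap_i+1)): x_1 ≥ 9 gives C(13,3) = 286; x_2 ≥ 4 gives C(18,3) = 816; x_3 ≥ 6 gives C(16,3) = 560; x_4 ≥ 7 gives C(15,3) = 455. Together 2117.
Add back pairs where two caps are both exceeded: 84 + 35 + 20 + 220 + 165 + 84 = 608.
Subtract triples: 1 + 0 + 0 + 10 = 11.
By inclusion–exclusion the count is 1540 − 2117 + 608 − 11 = 20.

20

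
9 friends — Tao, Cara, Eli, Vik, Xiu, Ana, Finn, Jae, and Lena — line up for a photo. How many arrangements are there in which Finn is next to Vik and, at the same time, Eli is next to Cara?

Treat {Finn,Vik} as one block (2 orders) and {Eli,Cara} as another (2 orders).
That leaves 7 units to arrange: 2 × 2 × 7! = 4 × 5040 = 20160.

20160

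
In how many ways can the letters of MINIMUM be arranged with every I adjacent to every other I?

Treat the 2 copies of I as a single block. The multiset to arrange is then {II, M, M, M, N, U}, 6 items in all.
That gives (6)!/(3!) = 120 arrangements.

120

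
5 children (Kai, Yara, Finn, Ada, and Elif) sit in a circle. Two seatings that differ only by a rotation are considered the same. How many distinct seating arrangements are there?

24

Fix one person's seat to break rotational symmetry; the remaining 4 people can be arranged in (4)! = 24 ways.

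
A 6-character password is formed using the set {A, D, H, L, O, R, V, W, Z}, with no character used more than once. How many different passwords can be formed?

60480

This is a permutation of 6 out of 9: P(9,6) = 9!/3!.
That product is 9 × 8 × 7 × 6 × 5 × 4 = 60480.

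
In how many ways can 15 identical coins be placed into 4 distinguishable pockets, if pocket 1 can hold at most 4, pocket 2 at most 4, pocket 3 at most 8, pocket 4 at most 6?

99

Without the upper bounds there are C(18,3) = 816 ways to split 15 among 4 pockets.
Subtract solutions that violate a single cap (substitute x_i' = x_i − (cap_i+1)): x_1 ≥ 5 gives C(13,3) = 286; x_2 ≥ 5 gives C(13,3) = 286; x_3 ≥ 9 gives C(9,3) = 84; x_4 ≥ 7 gives C(11,3) = 165. Together 821.
Add back pairs where two caps are both exceeded: 56 + 4 + 20 + 4 + 20 + 0 = 104.
By inclusion–exclusion the count is 816 − 821 + 104 = 99.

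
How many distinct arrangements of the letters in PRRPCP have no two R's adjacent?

Total arrangements of PRRPCP: 6!/(3!·2!) = 60.
Arrangements with the R's together: treat RR as one letter, giving (5)!/(3!) = 20.
Subtracting, 60 − 20 = 40 arrangements keep the R's apart.

40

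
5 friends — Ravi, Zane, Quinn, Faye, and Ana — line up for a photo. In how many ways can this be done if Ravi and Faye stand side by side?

48

Place the 3 others and the Ravi-Faye pair as 4 objects in a line; the pair has 2 internal arrangements.
So the count is 2·(4)! = 48.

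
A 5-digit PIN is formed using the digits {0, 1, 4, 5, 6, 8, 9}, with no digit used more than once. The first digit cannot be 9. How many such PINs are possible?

The first digit has 7−1 = 6 choices (anything except 9).
The remaining 4 digits are filled from the other 6 symbols without repetition: 6 × 5 × 4 × 3 = 360.
Total: 6 × 360 = 2160.

2160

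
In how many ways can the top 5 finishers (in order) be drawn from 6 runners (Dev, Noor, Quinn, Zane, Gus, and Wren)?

720

This is an ordered selection of 5 from 6: P(6,5).
That gives 6 × 5 × 4 × 3 × 2 = 720.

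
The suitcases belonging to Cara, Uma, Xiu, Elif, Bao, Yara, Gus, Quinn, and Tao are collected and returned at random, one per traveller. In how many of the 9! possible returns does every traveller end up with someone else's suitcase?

Count assignments avoiding every fixed point. For any j of the 9 travellers fixed to their own suitcase, the other 9−j can be arranged in (9−j)! ways.
By inclusion–exclusion this is Σ_{j=0}^{9} (−1)^j C(9,j)·(9−j)!.
Computing: 362880 − 362880 + 181440 − 60480 + 15120 − 3024 + 504 − 72 + 9 − 1 = 133496.

133496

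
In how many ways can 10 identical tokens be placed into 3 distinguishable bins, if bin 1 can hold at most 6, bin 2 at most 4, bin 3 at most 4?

15

By stars and bars, unrestricted non-negative solutions to x_1+…+x_3 = 10 number C(10+2,2) = 66.
Subtract solutions that violate a single cap (substitute x_i' = x_i − (cap_i+1)): x_1 ≥ 7 gives C(5,2) = 10; x_2 ≥ 5 gives C(7,2) = 21; x_3 ≥ 5 gives C(7,2) = 21. Together 52.
Add back pairs where two caps are both exceeded: 0 + 0 + 1 = 1.
By inclusion–exclusion the count is 66 − 52 + 1 = 15.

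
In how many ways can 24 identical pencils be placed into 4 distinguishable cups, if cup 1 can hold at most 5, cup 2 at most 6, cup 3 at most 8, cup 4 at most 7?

10

By stars and bars, unrestricted non-negative solutions to x_1+…+x_4 = 24 number C(24+3,3) = 2925.
Subtract solutions that violate a single cap (substitute x_i' = x_i − (cap_i+1)): x_1 ≥ 6 gives C(21,3) = 1330; x_2 ≥ 7 gives C(20,3) = 1140; x_3 ≥ 9 gives C(18,3) = 816; x_4 ≥ 8 gives C(19,3) = 969. Together 4255.
Add back pairs where two caps are both exceeded: 364 + 220 + 286 + 165 + 220 + 120 = 1375.
Subtract triples: 10 + 20 + 4 + 1 = 35.
By inclusion–exclusion the count is 2925 − 4255 + 1375 − 35 = 10.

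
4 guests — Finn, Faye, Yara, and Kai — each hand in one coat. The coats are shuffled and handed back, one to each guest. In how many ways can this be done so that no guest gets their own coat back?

Let Aᵢ be the assignments in which guest i gets their own coat. We want the size of the complement of A₁∪…∪A_4.
By inclusion–exclusion this is Σ_{j=0}^{4} (−1)^j C(4,j)·(4−j)!.
Computing: 24 − 24 + 12 − 4 + 1 = 9.

9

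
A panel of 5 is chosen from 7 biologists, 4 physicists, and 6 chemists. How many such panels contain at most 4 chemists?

Split by how many chemists are chosen (0 through 4).
Sum: C(6,0)·C(11,5) + C(6,1)·C(11,4) + C(6,2)·C(11,3) + C(6,3)·C(11,2) + C(6,4)·C(11,1) = 462 + 1980 + 2475 + 1100 + 165 = 6182.

6182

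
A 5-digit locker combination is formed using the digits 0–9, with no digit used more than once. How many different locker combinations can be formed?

30240

Choose and order 5 of the 10 symbols: the first digit has 10 options, the next 9, and so on down to 6.
That product is 10 × 9 × 8 × 7 × 6 = 30240.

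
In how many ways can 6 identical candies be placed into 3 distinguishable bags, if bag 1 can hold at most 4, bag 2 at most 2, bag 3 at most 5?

14

By stars and bars, unrestricted non-negative solutions to x_1+…+x_3 = 6 number C(6+2,2) = 28.
Subtract solutions that violate a single cap (substitute x_i' = x_i − (cap_i+1)): x_1 ≥ 5 gives C(3,2) = 3; x_2 ≥ 3 gives C(5,2) = 10; x_3 ≥ 6 gives C(2,2) = 1. Together 14.
No two caps can be exceeded simultaneously, so the pair terms are all 0.
By inclusion–exclusion the count is 28 − 14 + 0 = 14.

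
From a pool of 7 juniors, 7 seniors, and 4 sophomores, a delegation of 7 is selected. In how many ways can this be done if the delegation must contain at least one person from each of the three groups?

Unrestricted: C(18,7) = 31824 ways to pick any 7 of the 18.
Selections missing a whole group: no juniors → C(11,7) = 330; no seniors → C(11,7) = 330; no sophomores → C(14,7) = 3432.
Add back selections omitting two groups (i.e. drawn from a single group): C(7,7) + C(7,7) + C(4,7) = 2.
By inclusion–exclusion: 31824 − 4092 + 2 = 27734.

27734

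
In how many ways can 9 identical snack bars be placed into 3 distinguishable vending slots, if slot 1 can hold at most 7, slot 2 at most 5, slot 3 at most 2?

Without the upper bounds there are C(11,2) = 55 ways to split 9 among 3 vending slots.
Subtract solutions that violate a single cap (substitute x_i' = x_i − (cap_i+1)): x_1 ≥ 8 gives C(3,2) = 3; x_2 ≥ 6 gives C(5,2) = 10; x_3 ≥ 3 gives C(8,2) = 28. Together 41.
Add back pairs where two caps are both exceeded: 0 + 0 + 1 = 1.
By inclusion–exclusion the count is 55 − 41 + 1 = 15.

15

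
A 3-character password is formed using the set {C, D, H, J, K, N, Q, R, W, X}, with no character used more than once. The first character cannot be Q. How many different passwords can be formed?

648

The first character has 10−1 = 9 choices (anything except Q).
The remaining 2 characters are filled from the other 9 symbols without repetition: 9 × 8 = 72.
Total: 9 × 72 = 648.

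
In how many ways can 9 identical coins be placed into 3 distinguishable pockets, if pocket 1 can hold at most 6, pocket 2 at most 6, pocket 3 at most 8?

42

By stars and bars, unrestricted non-negative solutions to x_1+…+x_3 = 9 number C(9+2,2) = 55.
Subtract solutions that violate a single cap (substitute x_i' = x_i − (cap_i+1)): x_1 ≥ 7 gives C(4,2) = 6; x_2 ≥ 7 gives C(4,2) = 6; x_3 ≥ 9 gives C(2,2) = 1. Together 13.
No two caps can be exceeded simultaneously, so the pair terms are all 0.
By inclusion–exclusion the count is 55 − 13 + 0 = 42.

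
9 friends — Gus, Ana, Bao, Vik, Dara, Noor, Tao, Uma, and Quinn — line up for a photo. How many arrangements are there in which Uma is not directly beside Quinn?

282240

There are 9! = 362880 arrangements in all. If Uma and Quinn are adjacent, merging them into one block gives 2·(8)! = 80640 arrangements.
So 362880 − 80640 = 282240 arrangements keep them apart.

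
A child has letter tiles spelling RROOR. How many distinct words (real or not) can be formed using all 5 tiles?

10

The 5 letters of RROOR have repeats: O appearing twice and R appearing 3 times.
Dividing 5! = 120 by 3!·2! = 12 for the repeated letters gives 10.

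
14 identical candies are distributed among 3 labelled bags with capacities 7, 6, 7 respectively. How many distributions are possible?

Without the upper bounds there are C(16,2) = 120 ways to split 14 among 3 bags.
Subtract solutions that violate a single cap (substitute x_i' = x_i − (cap_i+1)): x_1 ≥ 8 gives C(8,2) = 28; x_2 ≥ 7 gives C(9,2) = 36; x_3 ≥ 8 gives C(8,2) = 28. Together 92.
No two caps can be exceeded simultaneously, so the pair terms are all 0.
By inclusion–exclusion the count is 120 − 92 + 0 = 28.

28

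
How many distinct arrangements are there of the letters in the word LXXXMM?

60

The 6 letters of LXXXMM have repeats: M appearing twice and X appearing 3 times.
Dividing 6! = 720 by 3!·2! = 12 for the repeated letters gives 60.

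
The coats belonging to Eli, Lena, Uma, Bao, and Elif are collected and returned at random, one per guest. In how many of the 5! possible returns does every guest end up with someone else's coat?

Count assignments avoiding every fixed point. For any j of the 5 guests fixed to their own coat, the other 5−j can be arranged in (5−j)! ways.
By inclusion–exclusion this is Σ_{j=0}^{5} (−1)^j C(5,j)·(5−j)!.
Computing: 120 − 120 + 60 − 20 + 5 − 1 = 44.

44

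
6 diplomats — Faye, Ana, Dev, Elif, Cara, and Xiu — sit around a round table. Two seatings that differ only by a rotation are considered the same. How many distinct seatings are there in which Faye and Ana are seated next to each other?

Treat {Faye, Ana} as one unit (2 internal orders) and seat the resulting 5 units around the table: (4)! circular arrangements.
So 2 × (4)! = 2 × 24 = 48.

48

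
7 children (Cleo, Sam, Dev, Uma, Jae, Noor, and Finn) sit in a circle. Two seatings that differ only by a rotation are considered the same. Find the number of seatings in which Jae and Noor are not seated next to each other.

480

Without the restriction there are (6)! = 720 seatings.
Seatings with Jae beside Noor: treat them as a block with 2 internal orders, giving 2 × (5)! = 240.
Subtracting, 720 − 240 = 480.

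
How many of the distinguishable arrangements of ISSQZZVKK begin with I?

5040

Fix I in the first position and arrange the remaining 8 letters.
Those 8 letters have K appearing twice, S appearing twice, and Z appearing twice, giving (8)!/(2!·2!·2!) = 5040.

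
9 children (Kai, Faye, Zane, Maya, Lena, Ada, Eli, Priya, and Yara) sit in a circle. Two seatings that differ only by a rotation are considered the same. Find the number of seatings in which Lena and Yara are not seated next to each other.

All circular seatings of 9 people number (8)! = 40320.
Those with Lena next to Yara: fuse the pair into one unit and seat 8 units around a circle — 2·(7)! = 10080.
Subtracting, 40320 − 10080 = 30240.

30240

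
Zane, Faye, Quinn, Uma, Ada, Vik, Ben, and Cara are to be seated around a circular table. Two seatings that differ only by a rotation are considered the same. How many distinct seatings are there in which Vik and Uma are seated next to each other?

1440

Treat {Vik, Uma} as one unit (2 internal orders) and seat the resulting 7 units around the table: (6)! circular arrangements.
So 2 × (6)! = 2 × 720 = 1440.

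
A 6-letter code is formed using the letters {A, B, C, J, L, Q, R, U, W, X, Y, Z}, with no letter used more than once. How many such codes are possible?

With no repetition, fill the 6 letters in order: 12 choices, then 11, down to 7.
That product is 12 × 11 × 10 × 9 × 8 × 7 = 665280.

665280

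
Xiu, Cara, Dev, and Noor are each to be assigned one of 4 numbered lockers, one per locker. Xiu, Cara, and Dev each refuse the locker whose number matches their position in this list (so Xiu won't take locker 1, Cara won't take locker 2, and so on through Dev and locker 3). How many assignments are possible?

Let Aᵢ (for i ∈ {1, 2, 3}) be the placements that put person i in their forbidden locker. Any j of these fix j positions, leaving (4−j)! ways to fill the rest, and there are C(3,j) ways to pick which j.
By inclusion–exclusion, the number of valid placements is Σ_{j=0}^{3} (−1)^j C(3,j)·(4−j)!.
Computing: 24 − 18 + 6 − 1 = 11.

11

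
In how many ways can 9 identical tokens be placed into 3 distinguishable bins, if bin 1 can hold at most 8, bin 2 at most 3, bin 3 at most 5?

Without the upper bounds there are C(11,2) = 55 ways to split 9 among 3 bins.
Subtract solutions that violate a single cap (substitute x_i' = x_i − (cap_i+1)): x_1 ≥ 9 gives C(2,2) = 1; x_2 ≥ 4 gives C(7,2) = 21; x_3 ≥ 6 gives C(5,2) = 10. Together 32.
No two caps can be exceeded simultaneously, so the pair terms are all 0.
By inclusion–exclusion the count is 55 − 32 + 0 = 23.

23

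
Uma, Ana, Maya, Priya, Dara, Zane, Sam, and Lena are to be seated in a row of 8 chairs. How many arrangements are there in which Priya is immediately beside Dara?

Glue Priya and Dara into one block (2 internal orders), leaving 7 units to arrange in a row.
So the count is 2·(7)! = 10080.

10080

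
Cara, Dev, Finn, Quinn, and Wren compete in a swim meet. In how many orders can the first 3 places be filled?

60

There are 5 choices for 1st place, 4 for 2nd, and 3 for 3rd.
That gives 5 × 4 × 3 = 60.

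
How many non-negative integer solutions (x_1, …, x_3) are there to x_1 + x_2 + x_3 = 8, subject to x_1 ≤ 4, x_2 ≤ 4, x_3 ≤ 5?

19

Ignoring the caps, the number of non-negative solutions to x_1+…+x_3 = 8 is C(10,2) = 45.
Subtract solutions that violate a single cap (substitute x_i' = x_i − (cap_i+1)): x_1 ≥ 5 gives C(5,2) = 10; x_2 ≥ 5 gives C(5,2) = 10; x_3 ≥ 6 gives C(4,2) = 6. Together 26.
No two caps can be exceeded simultaneously, so the pair terms are all 0.
By inclusion–exclusion the count is 45 − 26 + 0 = 19.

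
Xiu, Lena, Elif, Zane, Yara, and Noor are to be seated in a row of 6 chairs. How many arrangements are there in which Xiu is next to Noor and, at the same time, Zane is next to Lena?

96

Treat {Xiu,Noor} as one block (2 orders) and {Zane,Lena} as another (2 orders).
That leaves 4 units to arrange: 2 × 2 × 4! = 4 × 24 = 96.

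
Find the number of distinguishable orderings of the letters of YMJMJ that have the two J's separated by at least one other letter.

Total arrangements of YMJMJ: 5!/(2!·2!) = 30.
Arrangements with the J's together: treat JJ as one letter, giving (4)!/(2!) = 12.
Subtracting, 30 − 12 = 18 arrangements keep the J's apart.

18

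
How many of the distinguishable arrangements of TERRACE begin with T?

With the first slot taken by T, it remains to arrange the other 6 letters (ERRACE).
Those 6 letters have E appearing twice and R appearing twice, giving (6)!/(2!·2!) = 180.

180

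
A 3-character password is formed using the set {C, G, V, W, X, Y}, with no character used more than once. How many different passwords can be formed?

This is a permutation of 3 out of 6: P(6,3) = 6!/3!.
That product is 6 × 5 × 4 = 120.

120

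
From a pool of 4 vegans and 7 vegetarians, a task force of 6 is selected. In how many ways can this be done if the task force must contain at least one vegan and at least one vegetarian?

455

Unrestricted: C(11,6) = 462 ways to pick any 6 of the 11.
Subtract selections that omit an entire group: no vegans → C(7,6) = 7; no vegetarians → C(4,6) = 0.
Both groups omitted at once is impossible, so 462 − 7 = 455.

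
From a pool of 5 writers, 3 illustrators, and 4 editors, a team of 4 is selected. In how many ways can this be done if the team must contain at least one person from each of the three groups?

With no constraint there are C(12,4) = 495 possible selections.
Subtract selections that omit an entire group: no writers → C(7,4) = 35; no illustrators → C(9,4) = 126; no editors → C(8,4) = 70.
Add back selections omitting two groups (i.e. drawn from a single group): C(5,4) + C(3,4) + C(4,4) = 6.
By inclusion–exclusion: 495 − 231 + 6 = 270.

270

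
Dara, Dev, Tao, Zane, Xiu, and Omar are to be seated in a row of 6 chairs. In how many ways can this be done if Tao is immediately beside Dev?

240

Treat {Tao, Dev} as a single unit. There are 5 units to order, and the pair itself can be ordered 2 ways.
That gives 2 × 5! = 2 × 120 = 240.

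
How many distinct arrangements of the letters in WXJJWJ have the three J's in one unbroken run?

12

Treat the 3 copies of J as a single block. The multiset to arrange is then {JJJ, W, W, X}, 4 items in all.
That gives (4)!/(2!) = 12 arrangements.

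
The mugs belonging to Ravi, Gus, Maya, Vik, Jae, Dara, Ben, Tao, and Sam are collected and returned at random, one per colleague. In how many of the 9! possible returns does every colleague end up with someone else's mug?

133496

This is the derangement count D_9: permutations of 9 items with no fixed point.
By inclusion–exclusion this is Σ_{j=0}^{9} (−1)^j C(9,j)·(9−j)!.
Computing: 362880 − 362880 + 181440 − 60480 + 15120 − 3024 + 504 − 72 + 9 − 1 = 133496.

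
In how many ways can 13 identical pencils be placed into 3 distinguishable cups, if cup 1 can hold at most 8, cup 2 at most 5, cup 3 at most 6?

27

By stars and bars, unrestricted non-negative solutions to x_1+…+x_3 = 13 number C(13+2,2) = 105.
Subtract solutions that violate a single cap (substitute x_i' = x_i − (cap_i+1)): x_1 ≥ 9 gives C(6,2) = 15; x_2 ≥ 6 gives C(9,2) = 36; x_3 ≥ 7 gives C(8,2) = 28. Together 79.
Add back pairs where two caps are both exceeded: 0 + 0 + 1 = 1.
By inclusion–exclusion the count is 105 − 79 + 1 = 27.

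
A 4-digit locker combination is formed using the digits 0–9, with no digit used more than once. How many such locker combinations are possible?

5040

With no repetition, fill the 4 digits in order: 10 choices, then 9, down to 7.
That product is 10 × 9 × 8 × 7 = 5040.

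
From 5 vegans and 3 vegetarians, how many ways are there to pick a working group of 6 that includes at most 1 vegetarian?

Split by how many vegetarians are chosen (0 through 1).
Sum: C(3,0)·C(5,6) + C(3,1)·C(5,5) = 0 + 3 = 3.

3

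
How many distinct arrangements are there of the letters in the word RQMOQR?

Letter multiplicities in RQMOQR: M×1, O×1, Q×2, R×2.
The number of distinct arrangements is 6!/(2!·2!) = 720/4 = 180.

180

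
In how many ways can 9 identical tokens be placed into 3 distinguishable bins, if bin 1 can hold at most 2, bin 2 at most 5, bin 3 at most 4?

6

By stars and bars, unrestricted non-negative solutions to x_1+…+x_3 = 9 number C(9+2,2) = 55.
Subtract solutions that violate a single cap (substitute x_i' = x_i − (cap_i+1)): x_1 ≥ 3 gives C(8,2) = 28; x_2 ≥ 6 gives C(5,2) = 10; x_3 ≥ 5 gives C(6,2) = 15. Together 53.
Add back pairs where two caps are both exceeded: 1 + 3 + 0 = 4.
By inclusion–exclusion the count is 55 − 53 + 4 = 6.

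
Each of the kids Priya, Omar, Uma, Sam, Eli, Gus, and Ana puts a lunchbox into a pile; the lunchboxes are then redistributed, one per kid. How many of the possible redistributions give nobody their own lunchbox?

This is the derangement count D_7: permutations of 7 items with no fixed point.
By inclusion–exclusion this is Σ_{j=0}^{7} (−1)^j C(7,j)·(7−j)!.
Computing: 5040 − 5040 + 2520 − 840 + 210 − 42 + 7 − 1 = 1854.

1854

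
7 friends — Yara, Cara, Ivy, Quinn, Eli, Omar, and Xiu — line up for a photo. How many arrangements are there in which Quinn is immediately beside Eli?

1440

Place the 5 others and the Quinn-Eli pair as 6 objects in a line; the pair has 2 internal arrangements.
So the count is 2·(6)! = 1440.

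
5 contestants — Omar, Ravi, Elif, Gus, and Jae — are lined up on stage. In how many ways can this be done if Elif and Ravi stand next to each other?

Glue Elif and Ravi into one block (2 internal orders), leaving 4 units to arrange in a row.
That gives 2 × 4! = 2 × 24 = 48.

48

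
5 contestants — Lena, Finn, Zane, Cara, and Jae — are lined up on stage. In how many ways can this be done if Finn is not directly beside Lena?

72

Of the 5! = 120 arrangements, those with Finn and Lena adjacent number 2 × 4! = 48 (treat the pair as a block with 2 internal orders).
Complementary counting: 120 − 48 = 72.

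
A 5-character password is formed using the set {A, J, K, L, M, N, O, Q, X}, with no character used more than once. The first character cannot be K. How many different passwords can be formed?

The first character has 9−1 = 8 choices (anything except K).
The remaining 4 characters are filled from the other 8 symbols without repetition: 8 × 7 × 6 × 5 = 1680.
Total: 8 × 1680 = 13440.

13440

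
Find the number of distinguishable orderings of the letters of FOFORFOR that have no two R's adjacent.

420

There are 8!/(3!·3!·2!) = 560 arrangements of FOFORFOR in total.
If the two R's are adjacent, glue them into one block, leaving 7 items to arrange: (7)!/(3!·3!) = 140 ways.
Hence 560 − 140 = 420.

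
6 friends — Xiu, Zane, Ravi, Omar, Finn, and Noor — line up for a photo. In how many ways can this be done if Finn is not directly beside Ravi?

Of the 6! = 720 arrangements, those with Finn and Ravi adjacent number 2 × 5! = 240 (treat the pair as a block with 2 internal orders).
So 720 − 240 = 480 arrangements keep them apart.

480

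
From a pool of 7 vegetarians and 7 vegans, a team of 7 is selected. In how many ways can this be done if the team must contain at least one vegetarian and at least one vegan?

With no constraint there are C(14,7) = 3432 possible selections.
Selections missing a whole group: no vegetarians → C(7,7) = 1; no vegans → C(7,7) = 1.
Both groups omitted at once is impossible, so 3432 − 2 = 3430.

3430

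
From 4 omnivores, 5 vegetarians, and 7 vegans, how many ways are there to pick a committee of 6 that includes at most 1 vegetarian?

Split by how many vegetarians are chosen (0 through 1).
Sum: C(5,0)·C(11,6) + C(5,1)·C(11,5) = 462 + 2310 = 2772.

2772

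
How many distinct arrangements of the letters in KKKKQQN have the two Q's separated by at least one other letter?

There are 7!/(4!·2!) = 105 arrangements of KKKKQQN in total.
If the two Q's are adjacent, glue them into one block, leaving 6 items to arrange: (6)!/(4!) = 30 ways.
Subtracting, 105 − 30 = 75 arrangements keep the Q's apart.

75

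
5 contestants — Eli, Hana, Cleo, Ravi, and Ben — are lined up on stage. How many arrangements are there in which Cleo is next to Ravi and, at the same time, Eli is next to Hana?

Treat {Cleo,Ravi} as one block (2 orders) and {Eli,Hana} as another (2 orders).
That leaves 3 units to arrange: 2 × 2 × 3! = 4 × 6 = 24.

24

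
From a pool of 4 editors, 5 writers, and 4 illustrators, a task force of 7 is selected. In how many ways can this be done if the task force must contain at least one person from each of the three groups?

With no constraint there are C(13,7) = 1716 possible selections.
Subtract selections that omit an entire group: no editors → C(9,7) = 36; no writers → C(8,7) = 8; no illustrators → C(9,7) = 36.
Add back selections omitting two groups (i.e. drawn from a single group): C(4,7) + C(5,7) + C(4,7) = 0.
By inclusion–exclusion: 1716 − 80 + 0 = 1636.

1636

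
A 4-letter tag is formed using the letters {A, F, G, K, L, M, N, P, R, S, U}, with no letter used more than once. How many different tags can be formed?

Choose and order 4 of the 11 symbols: the first letter has 11 options, the next 10, then 9, 8.
11 × 10 × 9 × 8 = 7920.

7920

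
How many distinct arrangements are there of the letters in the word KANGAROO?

Letter multiplicities in KANGAROO: A×2, G×1, K×1, N×1, O×2, R×1.
The number of distinct arrangements is 8!/(2!·2!) = 40320/4 = 10080.

10080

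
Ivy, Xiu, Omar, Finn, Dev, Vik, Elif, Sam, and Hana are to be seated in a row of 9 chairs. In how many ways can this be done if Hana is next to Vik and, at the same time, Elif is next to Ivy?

Treat {Hana,Vik} as one block (2 orders) and {Elif,Ivy} as another (2 orders).
That leaves 7 units to arrange: 2 × 2 × 7! = 4 × 5040 = 20160.

20160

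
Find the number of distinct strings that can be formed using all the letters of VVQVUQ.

The 6 letters of VVQVUQ have repeats: Q appearing twice and V appearing 3 times.
The number of distinct arrangements is 6!/(3!·2!) = 720/12 = 60.

60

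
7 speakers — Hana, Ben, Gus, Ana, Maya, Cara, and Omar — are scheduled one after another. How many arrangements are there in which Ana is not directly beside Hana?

3600

There are 7! = 5040 arrangements in all. If Ana and Hana are adjacent, merging them into one block gives 2·(6)! = 1440 arrangements.
So 5040 − 1440 = 3600 arrangements keep them apart.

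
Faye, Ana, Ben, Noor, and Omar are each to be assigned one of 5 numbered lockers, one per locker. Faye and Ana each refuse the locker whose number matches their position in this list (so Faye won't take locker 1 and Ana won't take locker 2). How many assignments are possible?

78

Let Aᵢ (for i ∈ {1, 2}) be the placements that put person i in their forbidden locker. Any j of these fix j positions, leaving (5−j)! ways to fill the rest, and there are C(2,j) ways to pick which j.
By inclusion–exclusion, the number of valid placements is Σ_{j=0}^{2} (−1)^j C(2,j)·(5−j)!.
Computing: 120 − 48 + 6 = 78.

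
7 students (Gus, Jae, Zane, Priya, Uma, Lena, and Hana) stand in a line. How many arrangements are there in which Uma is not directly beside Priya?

3600

There are 7! = 5040 arrangements in all. If Uma and Priya are adjacent, merging them into one block gives 2·(6)! = 1440 arrangements.
So 5040 − 1440 = 3600 arrangements keep them apart.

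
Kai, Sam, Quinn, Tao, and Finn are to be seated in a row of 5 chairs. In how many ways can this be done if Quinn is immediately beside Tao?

48

Treat {Quinn, Tao} as a single unit. There are 4 units to order, and the pair itself can be ordered 2 ways.
So the count is 2·(4)! = 48.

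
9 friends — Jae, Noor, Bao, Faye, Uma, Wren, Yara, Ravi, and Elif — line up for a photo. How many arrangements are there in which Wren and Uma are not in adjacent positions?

Of the 9! = 362880 arrangements, those with Wren and Uma adjacent number 2 × 8! = 80640 (treat the pair as a block with 2 internal orders).
So 362880 − 80640 = 282240 arrangements keep them apart.

282240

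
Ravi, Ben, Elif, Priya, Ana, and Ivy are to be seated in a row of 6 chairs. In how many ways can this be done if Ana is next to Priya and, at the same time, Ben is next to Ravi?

96

Treat {Ana,Priya} as one block (2 orders) and {Ben,Ravi} as another (2 orders).
That leaves 4 units to arrange: 2 × 2 × 4! = 4 × 24 = 96.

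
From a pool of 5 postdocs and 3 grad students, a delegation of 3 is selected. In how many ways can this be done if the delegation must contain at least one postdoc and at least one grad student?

With no constraint there are C(8,3) = 56 possible selections.
Selections missing a whole group: no postdocs → C(3,3) = 1; no grad students → C(5,3) = 10.
Both groups omitted at once is impossible, so 56 − 11 = 45.

45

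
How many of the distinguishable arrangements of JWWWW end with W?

Fix W in the last position and arrange the remaining 4 letters.
Those 4 letters have W appearing 3 times, giving (4)!/(3!) = 4.

4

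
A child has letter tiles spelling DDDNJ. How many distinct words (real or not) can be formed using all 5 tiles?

The 5 letters of DDDNJ have repeats: D appearing 3 times.
So there are 5! / (3!) = 20 distinguishable arrangements.

20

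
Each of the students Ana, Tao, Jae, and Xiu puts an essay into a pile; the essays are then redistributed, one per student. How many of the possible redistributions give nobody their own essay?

Let Aᵢ be the assignments in which student i gets their own essay. We want the size of the complement of A₁∪…∪A_4.
By inclusion–exclusion this is Σ_{j=0}^{4} (−1)^j C(4,j)·(4−j)!.
Computing: 24 − 24 + 12 − 4 + 1 = 9.

9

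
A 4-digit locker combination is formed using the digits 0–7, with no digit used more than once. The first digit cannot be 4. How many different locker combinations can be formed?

The first digit has 8−1 = 7 choices (anything except 4).
The remaining 3 digits are filled from the other 7 symbols without repetition: 7 × 6 × 5 = 210.
Total: 7 × 210 = 1470.

1470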